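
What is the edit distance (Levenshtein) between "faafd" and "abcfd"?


Computing edit distance: "faafd" -> "abcfd"
DP table:
           a    b    c    f    d
      0    1    2    3    4    5
  f   1    1    2    3    3    4
  a   2    1    2    3    4    4
  a   3    2    2    3    4    5
  f   4    3    3    3    3    4
  d   5    4    4    4    4    3
Edit distance = dp[5][5] = 3

3


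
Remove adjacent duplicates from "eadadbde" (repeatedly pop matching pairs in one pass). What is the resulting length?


Input: eadadbde
Stack-based adjacent duplicate removal:
  Read 'e': push. Stack: e
  Read 'a': push. Stack: ea
  Read 'd': push. Stack: ead
  Read 'a': push. Stack: eada
  Read 'd': push. Stack: eadad
  Read 'b': push. Stack: eadadb
  Read 'd': push. Stack: eadadbd
  Read 'e': push. Stack: eadadbde
Final stack: "eadadbde" (length 8)

8


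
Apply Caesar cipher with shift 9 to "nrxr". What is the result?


Caesar cipher: shift "nrxr" by 9
  'n' (pos 13) + 9 = pos 22 = 'w'
  'r' (pos 17) + 9 = pos 0 = 'a'
  'x' (pos 23) + 9 = pos 6 = 'g'
  'r' (pos 17) + 9 = pos 0 = 'a'
Result: waga

waga


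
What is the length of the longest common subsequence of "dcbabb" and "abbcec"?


LCS of "dcbabb" and "abbcec"
DP table:
           a    b    b    c    e    c
      0    0    0    0    0    0    0
  d   0    0    0    0    0    0    0
  c   0    0    0    0    1    1    1
  b   0    0    1    1    1    1    1
  a   0    1    1    1    1    1    1
  b   0    1    2    2    2    2    2
  b   0    1    2    3    3    3    3
LCS length = dp[6][6] = 3

3


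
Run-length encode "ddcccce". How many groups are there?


Input: ddcccce
Scanning for consecutive runs:
  Group 1: 'd' x 2 (positions 0-1)
  Group 2: 'c' x 4 (positions 2-5)
  Group 3: 'e' x 1 (positions 6-6)
Total groups: 3

3


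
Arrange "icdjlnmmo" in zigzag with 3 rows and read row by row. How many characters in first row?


Zigzag "icdjlnmmo" into 3 rows:
Placing characters:
  'i' => row 0
  'c' => row 1
  'd' => row 2
  'j' => row 1
  'l' => row 0
  'n' => row 1
  'm' => row 2
  'm' => row 1
  'o' => row 0
Rows:
  Row 0: "ilo"
  Row 1: "cjnm"
  Row 2: "dm"
First row length: 3

3


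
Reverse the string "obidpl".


Input: obidpl
Reading characters right to left:
  Position 5: 'l'
  Position 4: 'p'
  Position 3: 'd'
  Position 2: 'i'
  Position 1: 'b'
  Position 0: 'o'
Reversed: lpdibo

lpdibo


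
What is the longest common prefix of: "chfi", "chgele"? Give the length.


Words: chfi, chgele
  Position 0: all 'c' => match
  Position 1: all 'h' => match
  Position 2: ('f', 'g') => mismatch, stop
LCP = "ch" (length 2)

2


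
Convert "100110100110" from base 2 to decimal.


Input: "100110100110" in base 2
Positional expansion:
  Digit '1' (value 1) x 2^11 = 2048
  Digit '0' (value 0) x 2^10 = 0
  Digit '0' (value 0) x 2^9 = 0
  Digit '1' (value 1) x 2^8 = 256
  Digit '1' (value 1) x 2^7 = 128
  Digit '0' (value 0) x 2^6 = 0
  Digit '1' (value 1) x 2^5 = 32
  Digit '0' (value 0) x 2^4 = 0
  Digit '0' (value 0) x 2^3 = 0
  Digit '1' (value 1) x 2^2 = 4
  Digit '1' (value 1) x 2^1 = 2
  Digit '0' (value 0) x 2^0 = 0
Sum = 2470

2470


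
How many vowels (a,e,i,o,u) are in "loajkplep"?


Input: loajkplep
Checking each character:
  'l' at position 0: consonant
  'o' at position 1: vowel (running total: 1)
  'a' at position 2: vowel (running total: 2)
  'j' at position 3: consonant
  'k' at position 4: consonant
  'p' at position 5: consonant
  'l' at position 6: consonant
  'e' at position 7: vowel (running total: 3)
  'p' at position 8: consonant
Total vowels: 3

3


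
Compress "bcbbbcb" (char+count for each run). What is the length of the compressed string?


Input: bcbbbcb
Runs:
  'b' x 1 => "b1"
  'c' x 1 => "c1"
  'b' x 3 => "b3"
  'c' x 1 => "c1"
  'b' x 1 => "b1"
Compressed: "b1c1b3c1b1"
Compressed length: 10

10


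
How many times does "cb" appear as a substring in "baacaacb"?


Searching for "cb" in "baacaacb"
Scanning each position:
  Position 0: "ba" => no
  Position 1: "aa" => no
  Position 2: "ac" => no
  Position 3: "ca" => no
  Position 4: "aa" => no
  Position 5: "ac" => no
  Position 6: "cb" => MATCH
Total occurrences: 1

1


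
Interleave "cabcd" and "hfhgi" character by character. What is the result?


Interleaving "cabcd" and "hfhgi":
  Position 0: 'c' from first, 'h' from second => "ch"
  Position 1: 'a' from first, 'f' from second => "af"
  Position 2: 'b' from first, 'h' from second => "bh"
  Position 3: 'c' from first, 'g' from second => "cg"
  Position 4: 'd' from first, 'i' from second => "di"
Result: chafbhcgdi

chafbhcgdi


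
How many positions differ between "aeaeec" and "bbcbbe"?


Comparing "aeaeec" and "bbcbbe" position by position:
  Position 0: 'a' vs 'b' => DIFFER
  Position 1: 'e' vs 'b' => DIFFER
  Position 2: 'a' vs 'c' => DIFFER
  Position 3: 'e' vs 'b' => DIFFER
  Position 4: 'e' vs 'b' => DIFFER
  Position 5: 'c' vs 'e' => DIFFER
Positions that differ: 6

6


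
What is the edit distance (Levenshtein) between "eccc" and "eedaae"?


Computing edit distance: "eccc" -> "eedaae"
DP table:
           e    e    d    a    a    e
      0    1    2    3    4    5    6
  e   1    0    1    2    3    4    5
  c   2    1    1    2    3    4    5
  c   3    2    2    2    3    4    5
  c   4    3    3    3    3    4    5
Edit distance = dp[4][6] = 5

5


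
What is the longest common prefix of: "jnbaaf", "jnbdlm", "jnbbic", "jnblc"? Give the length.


Words: jnbaaf, jnbdlm, jnbbic, jnblc
  Position 0: all 'j' => match
  Position 1: all 'n' => match
  Position 2: all 'b' => match
  Position 3: ('a', 'd', 'b', 'l') => mismatch, stop
LCP = "jnb" (length 3)

3


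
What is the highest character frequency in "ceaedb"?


Input: ceaedb
Character counts:
  'a': 1
  'b': 1
  'c': 1
  'd': 1
  'e': 2
Maximum frequency: 2

2


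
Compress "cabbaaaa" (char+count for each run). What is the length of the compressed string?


Input: cabbaaaa
Runs:
  'c' x 1 => "c1"
  'a' x 1 => "a1"
  'b' x 2 => "b2"
  'a' x 4 => "a4"
Compressed: "c1a1b2a4"
Compressed length: 8

8


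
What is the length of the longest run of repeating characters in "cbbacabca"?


Input: "cbbacabca"
Scanning for longest run:
  Position 1 ('b'): new char, reset run to 1
  Position 2 ('b'): continues run of 'b', length=2
  Position 3 ('a'): new char, reset run to 1
  Position 4 ('c'): new char, reset run to 1
  Position 5 ('a'): new char, reset run to 1
  Position 6 ('b'): new char, reset run to 1
  Position 7 ('c'): new char, reset run to 1
  Position 8 ('a'): new char, reset run to 1
Longest run: 'b' with length 2

2


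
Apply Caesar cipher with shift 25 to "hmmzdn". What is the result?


Caesar cipher: shift "hmmzdn" by 25
  'h' (pos 7) + 25 = pos 6 = 'g'
  'm' (pos 12) + 25 = pos 11 = 'l'
  'm' (pos 12) + 25 = pos 11 = 'l'
  'z' (pos 25) + 25 = pos 24 = 'y'
  'd' (pos 3) + 25 = pos 2 = 'c'
  'n' (pos 13) + 25 = pos 12 = 'm'
Result: gllycm

gllycm


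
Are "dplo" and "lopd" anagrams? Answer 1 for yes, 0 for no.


Strings: "dplo", "lopd"
Sorted first:  dlop
Sorted second: dlop
Sorted forms match => anagrams

1


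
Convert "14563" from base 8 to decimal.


Input: "14563" in base 8
Positional expansion:
  Digit '1' (value 1) x 8^4 = 4096
  Digit '4' (value 4) x 8^3 = 2048
  Digit '5' (value 5) x 8^2 = 320
  Digit '6' (value 6) x 8^1 = 48
  Digit '3' (value 3) x 8^0 = 3
Sum = 6515

6515


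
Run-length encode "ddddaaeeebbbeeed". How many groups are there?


Input: ddddaaeeebbbeeed
Scanning for consecutive runs:
  Group 1: 'd' x 4 (positions 0-3)
  Group 2: 'a' x 2 (positions 4-5)
  Group 3: 'e' x 3 (positions 6-8)
  Group 4: 'b' x 3 (positions 9-11)
  Group 5: 'e' x 3 (positions 12-14)
  Group 6: 'd' x 1 (positions 15-15)
Total groups: 6

6


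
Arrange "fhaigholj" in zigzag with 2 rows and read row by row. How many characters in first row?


Zigzag "fhaigholj" into 2 rows:
Placing characters:
  'f' => row 0
  'h' => row 1
  'a' => row 0
  'i' => row 1
  'g' => row 0
  'h' => row 1
  'o' => row 0
  'l' => row 1
  'j' => row 0
Rows:
  Row 0: "fagoj"
  Row 1: "hihl"
First row length: 5

5


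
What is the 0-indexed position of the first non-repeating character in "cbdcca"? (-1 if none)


Input: cbdcca
Character frequencies:
  'a': 1
  'b': 1
  'c': 3
  'd': 1
Scanning left to right for freq == 1:
  Position 0 ('c'): freq=3, skip
  Position 1 ('b'): unique! => answer = 1

1


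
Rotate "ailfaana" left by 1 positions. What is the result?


Input: "ailfaana", rotate left by 1
First 1 characters: "a"
Remaining characters: "ilfaana"
Concatenate remaining + first: "ilfaana" + "a" = "ilfaanaa"

ilfaanaa


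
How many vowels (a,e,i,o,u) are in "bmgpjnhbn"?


Input: bmgpjnhbn
Checking each character:
  'b' at position 0: consonant
  'm' at position 1: consonant
  'g' at position 2: consonant
  'p' at position 3: consonant
  'j' at position 4: consonant
  'n' at position 5: consonant
  'h' at position 6: consonant
  'b' at position 7: consonant
  'n' at position 8: consonant
Total vowels: 0

0


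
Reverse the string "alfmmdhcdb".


Input: alfmmdhcdb
Reading characters right to left:
  Position 9: 'b'
  Position 8: 'd'
  Position 7: 'c'
  Position 6: 'h'
  Position 5: 'd'
  Position 4: 'm'
  Position 3: 'm'
  Position 2: 'f'
  Position 1: 'l'
  Position 0: 'a'
Reversed: bdchdmmfla

bdchdmmfla


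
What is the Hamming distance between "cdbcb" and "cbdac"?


Comparing "cdbcb" and "cbdac" position by position:
  Position 0: 'c' vs 'c' => same
  Position 1: 'd' vs 'b' => differ
  Position 2: 'b' vs 'd' => differ
  Position 3: 'c' vs 'a' => differ
  Position 4: 'b' vs 'c' => differ
Total differences (Hamming distance): 4

4


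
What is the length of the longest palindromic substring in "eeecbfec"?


Input: "eeecbfec"
Checking substrings for palindromes:
  [0:3] "eee" (len 3) => palindrome
  [0:2] "ee" (len 2) => palindrome
  [1:3] "ee" (len 2) => palindrome
Longest palindromic substring: "eee" with length 3

3


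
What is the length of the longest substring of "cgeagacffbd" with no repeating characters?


Input: "cgeagacffbd"
Sliding window (track last position of each char):
  Position 0 ('c'): window [0,0] length 1 -- new best
  Position 1 ('g'): window [0,1] length 2 -- new best
  Position 2 ('e'): window [0,2] length 3 -- new best
  Position 3 ('a'): window [0,3] length 4 -- new best
  Position 4 ('g'): repeat (last at 1), move window start to 2
  Position 4 ('g'): window [2,4] length 3
  Position 5 ('a'): repeat (last at 3), move window start to 4
  Position 5 ('a'): window [4,5] length 2
  Position 6 ('c'): window [4,6] length 3
  Position 7 ('f'): window [4,7] length 4
  Position 8 ('f'): repeat (last at 7), move window start to 8
  Position 8 ('f'): window [8,8] length 1
  Position 9 ('b'): window [8,9] length 2
  Position 10 ('d'): window [8,10] length 3
Longest substring with no repeats: "cgea" with length 4

4


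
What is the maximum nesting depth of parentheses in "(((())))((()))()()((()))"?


Input: "(((())))((()))()()((()))"
Tracking depth:
  Position 0 '(': depth becomes 1
  Position 1 '(': depth becomes 2
  Position 2 '(': depth becomes 3
  Position 3 '(': depth becomes 4
  Position 4 ')': depth becomes 3
  Position 5 ')': depth becomes 2
  Position 6 ')': depth becomes 1
  Position 7 ')': depth becomes 0
  Position 8 '(': depth becomes 1
  Position 9 '(': depth becomes 2
  Position 10 '(': depth becomes 3
  Position 11 ')': depth becomes 2
  Position 12 ')': depth becomes 1
  Position 13 ')': depth becomes 0
  Position 14 '(': depth becomes 1
  Position 15 ')': depth becomes 0
  Position 16 '(': depth becomes 1
  Position 17 ')': depth becomes 0
  Position 18 '(': depth becomes 1
  Position 19 '(': depth becomes 2
  Position 20 '(': depth becomes 3
  Position 21 ')': depth becomes 2
  Position 22 ')': depth becomes 1
  Position 23 ')': depth becomes 0
Maximum depth reached: 4

4


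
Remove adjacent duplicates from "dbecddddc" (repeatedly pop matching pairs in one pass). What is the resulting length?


Input: dbecddddc
Stack-based adjacent duplicate removal:
  Read 'd': push. Stack: d
  Read 'b': push. Stack: db
  Read 'e': push. Stack: dbe
  Read 'c': push. Stack: dbec
  Read 'd': push. Stack: dbecd
  Read 'd': matches stack top 'd' => pop. Stack: dbec
  Read 'd': push. Stack: dbecd
  Read 'd': matches stack top 'd' => pop. Stack: dbec
  Read 'c': matches stack top 'c' => pop. Stack: dbe
Final stack: "dbe" (length 3)

3


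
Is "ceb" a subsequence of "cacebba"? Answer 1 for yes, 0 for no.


Check if "ceb" is a subsequence of "cacebba"
Greedy scan:
  Position 0 ('c'): matches sub[0] = 'c'
  Position 1 ('a'): no match needed
  Position 2 ('c'): no match needed
  Position 3 ('e'): matches sub[1] = 'e'
  Position 4 ('b'): matches sub[2] = 'b'
  Position 5 ('b'): no match needed
  Position 6 ('a'): no match needed
All 3 characters matched => is a subsequence

1


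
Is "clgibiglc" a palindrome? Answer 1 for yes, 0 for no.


Input: clgibiglc
Reversed: clgibiglc
  Compare pos 0 ('c') with pos 8 ('c'): match
  Compare pos 1 ('l') with pos 7 ('l'): match
  Compare pos 2 ('g') with pos 6 ('g'): match
  Compare pos 3 ('i') with pos 5 ('i'): match
Result: palindrome

1


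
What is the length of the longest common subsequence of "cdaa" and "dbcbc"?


LCS of "cdaa" and "dbcbc"
DP table:
           d    b    c    b    c
      0    0    0    0    0    0
  c   0    0    0    1    1    1
  d   0    1    1    1    1    1
  a   0    1    1    1    1    1
  a   0    1    1    1    1    1
LCS length = dp[4][5] = 1

1


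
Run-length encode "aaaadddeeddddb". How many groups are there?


Input: aaaadddeeddddb
Scanning for consecutive runs:
  Group 1: 'a' x 4 (positions 0-3)
  Group 2: 'd' x 3 (positions 4-6)
  Group 3: 'e' x 2 (positions 7-8)
  Group 4: 'd' x 4 (positions 9-12)
  Group 5: 'b' x 1 (positions 13-13)
Total groups: 5

5


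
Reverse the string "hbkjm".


Input: hbkjm
Reading characters right to left:
  Position 4: 'm'
  Position 3: 'j'
  Position 2: 'k'
  Position 1: 'b'
  Position 0: 'h'
Reversed: mjkbh

mjkbh


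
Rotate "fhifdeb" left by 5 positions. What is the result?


Input: "fhifdeb", rotate left by 5
First 5 characters: "fhifd"
Remaining characters: "eb"
Concatenate remaining + first: "eb" + "fhifd" = "ebfhifd"

ebfhifd


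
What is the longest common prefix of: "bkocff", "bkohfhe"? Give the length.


Words: bkocff, bkohfhe
  Position 0: all 'b' => match
  Position 1: all 'k' => match
  Position 2: all 'o' => match
  Position 3: ('c', 'h') => mismatch, stop
LCP = "bko" (length 3)

3


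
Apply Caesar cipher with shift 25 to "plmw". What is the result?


Caesar cipher: shift "plmw" by 25
  'p' (pos 15) + 25 = pos 14 = 'o'
  'l' (pos 11) + 25 = pos 10 = 'k'
  'm' (pos 12) + 25 = pos 11 = 'l'
  'w' (pos 22) + 25 = pos 21 = 'v'
Result: oklv

oklv


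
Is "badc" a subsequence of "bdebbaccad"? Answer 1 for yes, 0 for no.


Check if "badc" is a subsequence of "bdebbaccad"
Greedy scan:
  Position 0 ('b'): matches sub[0] = 'b'
  Position 1 ('d'): no match needed
  Position 2 ('e'): no match needed
  Position 3 ('b'): no match needed
  Position 4 ('b'): no match needed
  Position 5 ('a'): matches sub[1] = 'a'
  Position 6 ('c'): no match needed
  Position 7 ('c'): no match needed
  Position 8 ('a'): no match needed
  Position 9 ('d'): matches sub[2] = 'd'
Only matched 3/4 characters => not a subsequence

0


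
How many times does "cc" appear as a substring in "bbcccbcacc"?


Searching for "cc" in "bbcccbcacc"
Scanning each position:
  Position 0: "bb" => no
  Position 1: "bc" => no
  Position 2: "cc" => MATCH
  Position 3: "cc" => MATCH
  Position 4: "cb" => no
  Position 5: "bc" => no
  Position 6: "ca" => no
  Position 7: "ac" => no
  Position 8: "cc" => MATCH
Total occurrences: 3

3


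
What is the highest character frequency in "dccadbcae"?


Input: dccadbcae
Character counts:
  'a': 2
  'b': 1
  'c': 3
  'd': 2
  'e': 1
Maximum frequency: 3

3


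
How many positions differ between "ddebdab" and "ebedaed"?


Comparing "ddebdab" and "ebedaed" position by position:
  Position 0: 'd' vs 'e' => DIFFER
  Position 1: 'd' vs 'b' => DIFFER
  Position 2: 'e' vs 'e' => same
  Position 3: 'b' vs 'd' => DIFFER
  Position 4: 'd' vs 'a' => DIFFER
  Position 5: 'a' vs 'e' => DIFFER
  Position 6: 'b' vs 'd' => DIFFER
Positions that differ: 6

6


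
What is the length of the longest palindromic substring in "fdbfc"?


Input: "fdbfc"
Checking substrings for palindromes:
  No multi-char palindromic substrings found
Longest palindromic substring: "f" with length 1

1


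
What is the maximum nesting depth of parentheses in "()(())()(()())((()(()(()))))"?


Input: "()(())()(()())((()(()(()))))"
Tracking depth:
  Position 0 '(': depth becomes 1
  Position 1 ')': depth becomes 0
  Position 2 '(': depth becomes 1
  Position 3 '(': depth becomes 2
  Position 4 ')': depth becomes 1
  Position 5 ')': depth becomes 0
  Position 6 '(': depth becomes 1
  Position 7 ')': depth becomes 0
  Position 8 '(': depth becomes 1
  Position 9 '(': depth becomes 2
  Position 10 ')': depth becomes 1
  Position 11 '(': depth becomes 2
  Position 12 ')': depth becomes 1
  Position 13 ')': depth becomes 0
  Position 14 '(': depth becomes 1
  Position 15 '(': depth becomes 2
  Position 16 '(': depth becomes 3
  Position 17 ')': depth becomes 2
  Position 18 '(': depth becomes 3
  Position 19 '(': depth becomes 4
  Position 20 ')': depth becomes 3
  Position 21 '(': depth becomes 4
  Position 22 '(': depth becomes 5
  Position 23 ')': depth becomes 4
  Position 24 ')': depth becomes 3
  Position 25 ')': depth becomes 2
  Position 26 ')': depth becomes 1
  Position 27 ')': depth becomes 0
Maximum depth reached: 5

5


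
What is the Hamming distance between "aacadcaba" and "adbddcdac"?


Comparing "aacadcaba" and "adbddcdac" position by position:
  Position 0: 'a' vs 'a' => same
  Position 1: 'a' vs 'd' => differ
  Position 2: 'c' vs 'b' => differ
  Position 3: 'a' vs 'd' => differ
  Position 4: 'd' vs 'd' => same
  Position 5: 'c' vs 'c' => same
  Position 6: 'a' vs 'd' => differ
  Position 7: 'b' vs 'a' => differ
  Position 8: 'a' vs 'c' => differ
Total differences (Hamming distance): 6

6


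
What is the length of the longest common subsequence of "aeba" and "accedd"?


LCS of "aeba" and "accedd"
DP table:
           a    c    c    e    d    d
      0    0    0    0    0    0    0
  a   0    1    1    1    1    1    1
  e   0    1    1    1    2    2    2
  b   0    1    1    1    2    2    2
  a   0    1    1    1    2    2    2
LCS length = dp[4][6] = 2

2


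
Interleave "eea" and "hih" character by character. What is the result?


Interleaving "eea" and "hih":
  Position 0: 'e' from first, 'h' from second => "eh"
  Position 1: 'e' from first, 'i' from second => "ei"
  Position 2: 'a' from first, 'h' from second => "ah"
Result: eheiah

eheiah


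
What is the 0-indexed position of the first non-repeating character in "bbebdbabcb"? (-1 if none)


Input: bbebdbabcb
Character frequencies:
  'a': 1
  'b': 6
  'c': 1
  'd': 1
  'e': 1
Scanning left to right for freq == 1:
  Position 0 ('b'): freq=6, skip
  Position 1 ('b'): freq=6, skip
  Position 2 ('e'): unique! => answer = 2

2


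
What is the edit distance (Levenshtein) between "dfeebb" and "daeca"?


Computing edit distance: "dfeebb" -> "daeca"
DP table:
           d    a    e    c    a
      0    1    2    3    4    5
  d   1    0    1    2    3    4
  f   2    1    1    2    3    4
  e   3    2    2    1    2    3
  e   4    3    3    2    2    3
  b   5    4    4    3    3    3
  b   6    5    5    4    4    4
Edit distance = dp[6][5] = 4

4


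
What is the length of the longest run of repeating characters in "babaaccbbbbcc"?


Input: "babaaccbbbbcc"
Scanning for longest run:
  Position 1 ('a'): new char, reset run to 1
  Position 2 ('b'): new char, reset run to 1
  Position 3 ('a'): new char, reset run to 1
  Position 4 ('a'): continues run of 'a', length=2
  Position 5 ('c'): new char, reset run to 1
  Position 6 ('c'): continues run of 'c', length=2
  Position 7 ('b'): new char, reset run to 1
  Position 8 ('b'): continues run of 'b', length=2
  Position 9 ('b'): continues run of 'b', length=3
  Position 10 ('b'): continues run of 'b', length=4
  Position 11 ('c'): new char, reset run to 1
  Position 12 ('c'): continues run of 'c', length=2
Longest run: 'b' with length 4

4


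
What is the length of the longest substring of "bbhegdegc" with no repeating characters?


Input: "bbhegdegc"
Sliding window (track last position of each char):
  Position 0 ('b'): window [0,0] length 1 -- new best
  Position 1 ('b'): repeat (last at 0), move window start to 1
  Position 1 ('b'): window [1,1] length 1
  Position 2 ('h'): window [1,2] length 2 -- new best
  Position 3 ('e'): window [1,3] length 3 -- new best
  Position 4 ('g'): window [1,4] length 4 -- new best
  Position 5 ('d'): window [1,5] length 5 -- new best
  Position 6 ('e'): repeat (last at 3), move window start to 4
  Position 6 ('e'): window [4,6] length 3
  Position 7 ('g'): repeat (last at 4), move window start to 5
  Position 7 ('g'): window [5,7] length 3
  Position 8 ('c'): window [5,8] length 4
Longest substring with no repeats: "bhegd" with length 5

5


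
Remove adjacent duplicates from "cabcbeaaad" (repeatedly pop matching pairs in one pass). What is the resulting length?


Input: cabcbeaaad
Stack-based adjacent duplicate removal:
  Read 'c': push. Stack: c
  Read 'a': push. Stack: ca
  Read 'b': push. Stack: cab
  Read 'c': push. Stack: cabc
  Read 'b': push. Stack: cabcb
  Read 'e': push. Stack: cabcbe
  Read 'a': push. Stack: cabcbea
  Read 'a': matches stack top 'a' => pop. Stack: cabcbe
  Read 'a': push. Stack: cabcbea
  Read 'd': push. Stack: cabcbead
Final stack: "cabcbead" (length 8)

8


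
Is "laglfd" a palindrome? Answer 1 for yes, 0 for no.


Input: laglfd
Reversed: dflgal
  Compare pos 0 ('l') with pos 5 ('d'): MISMATCH
  Compare pos 1 ('a') with pos 4 ('f'): MISMATCH
  Compare pos 2 ('g') with pos 3 ('l'): MISMATCH
Result: not a palindrome

0


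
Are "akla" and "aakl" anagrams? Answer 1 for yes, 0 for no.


Strings: "akla", "aakl"
Sorted first:  aakl
Sorted second: aakl
Sorted forms match => anagrams

1


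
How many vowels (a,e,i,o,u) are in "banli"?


Input: banli
Checking each character:
  'b' at position 0: consonant
  'a' at position 1: vowel (running total: 1)
  'n' at position 2: consonant
  'l' at position 3: consonant
  'i' at position 4: vowel (running total: 2)
Total vowels: 2

2


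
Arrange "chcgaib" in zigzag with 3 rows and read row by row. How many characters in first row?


Zigzag "chcgaib" into 3 rows:
Placing characters:
  'c' => row 0
  'h' => row 1
  'c' => row 2
  'g' => row 1
  'a' => row 0
  'i' => row 1
  'b' => row 2
Rows:
  Row 0: "ca"
  Row 1: "hgi"
  Row 2: "cb"
First row length: 2

2


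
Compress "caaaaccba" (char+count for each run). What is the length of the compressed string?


Input: caaaaccba
Runs:
  'c' x 1 => "c1"
  'a' x 4 => "a4"
  'c' x 2 => "c2"
  'b' x 1 => "b1"
  'a' x 1 => "a1"
Compressed: "c1a4c2b1a1"
Compressed length: 10

10


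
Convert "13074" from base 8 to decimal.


Input: "13074" in base 8
Positional expansion:
  Digit '1' (value 1) x 8^4 = 4096
  Digit '3' (value 3) x 8^3 = 1536
  Digit '0' (value 0) x 8^2 = 0
  Digit '7' (value 7) x 8^1 = 56
  Digit '4' (value 4) x 8^0 = 4
Sum = 5692

5692


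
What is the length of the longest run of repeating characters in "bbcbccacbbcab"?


Input: "bbcbccacbbcab"
Scanning for longest run:
  Position 1 ('b'): continues run of 'b', length=2
  Position 2 ('c'): new char, reset run to 1
  Position 3 ('b'): new char, reset run to 1
  Position 4 ('c'): new char, reset run to 1
  Position 5 ('c'): continues run of 'c', length=2
  Position 6 ('a'): new char, reset run to 1
  Position 7 ('c'): new char, reset run to 1
  Position 8 ('b'): new char, reset run to 1
  Position 9 ('b'): continues run of 'b', length=2
  Position 10 ('c'): new char, reset run to 1
  Position 11 ('a'): new char, reset run to 1
  Position 12 ('b'): new char, reset run to 1
Longest run: 'b' with length 2

2


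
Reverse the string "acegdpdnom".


Input: acegdpdnom
Reading characters right to left:
  Position 9: 'm'
  Position 8: 'o'
  Position 7: 'n'
  Position 6: 'd'
  Position 5: 'p'
  Position 4: 'd'
  Position 3: 'g'
  Position 2: 'e'
  Position 1: 'c'
  Position 0: 'a'
Reversed: mondpdgeca

mondpdgeca


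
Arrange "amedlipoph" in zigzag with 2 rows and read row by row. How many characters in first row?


Zigzag "amedlipoph" into 2 rows:
Placing characters:
  'a' => row 0
  'm' => row 1
  'e' => row 0
  'd' => row 1
  'l' => row 0
  'i' => row 1
  'p' => row 0
  'o' => row 1
  'p' => row 0
  'h' => row 1
Rows:
  Row 0: "aelpp"
  Row 1: "mdioh"
First row length: 5

5


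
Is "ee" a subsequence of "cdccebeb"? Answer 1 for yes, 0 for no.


Check if "ee" is a subsequence of "cdccebeb"
Greedy scan:
  Position 0 ('c'): no match needed
  Position 1 ('d'): no match needed
  Position 2 ('c'): no match needed
  Position 3 ('c'): no match needed
  Position 4 ('e'): matches sub[0] = 'e'
  Position 5 ('b'): no match needed
  Position 6 ('e'): matches sub[1] = 'e'
  Position 7 ('b'): no match needed
All 2 characters matched => is a subsequence

1


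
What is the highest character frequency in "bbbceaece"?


Input: bbbceaece
Character counts:
  'a': 1
  'b': 3
  'c': 2
  'e': 3
Maximum frequency: 3

3


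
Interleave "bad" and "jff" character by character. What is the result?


Interleaving "bad" and "jff":
  Position 0: 'b' from first, 'j' from second => "bj"
  Position 1: 'a' from first, 'f' from second => "af"
  Position 2: 'd' from first, 'f' from second => "df"
Result: bjafdf

bjafdf


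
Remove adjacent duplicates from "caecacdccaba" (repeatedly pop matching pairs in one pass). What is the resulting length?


Input: caecacdccaba
Stack-based adjacent duplicate removal:
  Read 'c': push. Stack: c
  Read 'a': push. Stack: ca
  Read 'e': push. Stack: cae
  Read 'c': push. Stack: caec
  Read 'a': push. Stack: caeca
  Read 'c': push. Stack: caecac
  Read 'd': push. Stack: caecacd
  Read 'c': push. Stack: caecacdc
  Read 'c': matches stack top 'c' => pop. Stack: caecacd
  Read 'a': push. Stack: caecacda
  Read 'b': push. Stack: caecacdab
  Read 'a': push. Stack: caecacdaba
Final stack: "caecacdaba" (length 10)

10


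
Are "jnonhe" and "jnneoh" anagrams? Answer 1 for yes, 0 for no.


Strings: "jnonhe", "jnneoh"
Sorted first:  ehjnno
Sorted second: ehjnno
Sorted forms match => anagrams

1


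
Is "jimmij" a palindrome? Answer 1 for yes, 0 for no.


Input: jimmij
Reversed: jimmij
  Compare pos 0 ('j') with pos 5 ('j'): match
  Compare pos 1 ('i') with pos 4 ('i'): match
  Compare pos 2 ('m') with pos 3 ('m'): match
Result: palindrome

1


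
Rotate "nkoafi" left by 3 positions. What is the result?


Input: "nkoafi", rotate left by 3
First 3 characters: "nko"
Remaining characters: "afi"
Concatenate remaining + first: "afi" + "nko" = "afinko"

afinko


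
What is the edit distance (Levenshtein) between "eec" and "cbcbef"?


Computing edit distance: "eec" -> "cbcbef"
DP table:
           c    b    c    b    e    f
      0    1    2    3    4    5    6
  e   1    1    2    3    4    4    5
  e   2    2    2    3    4    4    5
  c   3    2    3    2    3    4    5
Edit distance = dp[3][6] = 5

5


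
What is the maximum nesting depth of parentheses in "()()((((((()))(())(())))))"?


Input: "()()((((((()))(())(())))))"
Tracking depth:
  Position 0 '(': depth becomes 1
  Position 1 ')': depth becomes 0
  Position 2 '(': depth becomes 1
  Position 3 ')': depth becomes 0
  Position 4 '(': depth becomes 1
  Position 5 '(': depth becomes 2
  Position 6 '(': depth becomes 3
  Position 7 '(': depth becomes 4
  Position 8 '(': depth becomes 5
  Position 9 '(': depth becomes 6
  Position 10 '(': depth becomes 7
  Position 11 ')': depth becomes 6
  Position 12 ')': depth becomes 5
  Position 13 ')': depth becomes 4
  Position 14 '(': depth becomes 5
  Position 15 '(': depth becomes 6
  Position 16 ')': depth becomes 5
  Position 17 ')': depth becomes 4
  Position 18 '(': depth becomes 5
  Position 19 '(': depth becomes 6
  Position 20 ')': depth becomes 5
  Position 21 ')': depth becomes 4
  Position 22 ')': depth becomes 3
  Position 23 ')': depth becomes 2
  Position 24 ')': depth becomes 1
  Position 25 ')': depth becomes 0
Maximum depth reached: 7

7


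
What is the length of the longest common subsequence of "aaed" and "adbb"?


LCS of "aaed" and "adbb"
DP table:
           a    d    b    b
      0    0    0    0    0
  a   0    1    1    1    1
  a   0    1    1    1    1
  e   0    1    1    1    1
  d   0    1    2    2    2
LCS length = dp[4][4] = 2

2


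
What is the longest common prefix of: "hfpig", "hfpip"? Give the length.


Words: hfpig, hfpip
  Position 0: all 'h' => match
  Position 1: all 'f' => match
  Position 2: all 'p' => match
  Position 3: all 'i' => match
  Position 4: ('g', 'p') => mismatch, stop
LCP = "hfpi" (length 4)

4


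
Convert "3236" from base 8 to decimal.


Input: "3236" in base 8
Positional expansion:
  Digit '3' (value 3) x 8^3 = 1536
  Digit '2' (value 2) x 8^2 = 128
  Digit '3' (value 3) x 8^1 = 24
  Digit '6' (value 6) x 8^0 = 6
Sum = 1694

1694


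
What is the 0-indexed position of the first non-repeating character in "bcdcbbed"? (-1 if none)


Input: bcdcbbed
Character frequencies:
  'b': 3
  'c': 2
  'd': 2
  'e': 1
Scanning left to right for freq == 1:
  Position 0 ('b'): freq=3, skip
  Position 1 ('c'): freq=2, skip
  Position 2 ('d'): freq=2, skip
  Position 3 ('c'): freq=2, skip
  Position 4 ('b'): freq=3, skip
  Position 5 ('b'): freq=3, skip
  Position 6 ('e'): unique! => answer = 6

6


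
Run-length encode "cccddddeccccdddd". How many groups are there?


Input: cccddddeccccdddd
Scanning for consecutive runs:
  Group 1: 'c' x 3 (positions 0-2)
  Group 2: 'd' x 4 (positions 3-6)
  Group 3: 'e' x 1 (positions 7-7)
  Group 4: 'c' x 4 (positions 8-11)
  Group 5: 'd' x 4 (positions 12-15)
Total groups: 5

5


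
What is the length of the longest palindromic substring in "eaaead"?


Input: "eaaead"
Checking substrings for palindromes:
  [0:4] "eaae" (len 4) => palindrome
  [2:5] "aea" (len 3) => palindrome
  [1:3] "aa" (len 2) => palindrome
Longest palindromic substring: "eaae" with length 4

4


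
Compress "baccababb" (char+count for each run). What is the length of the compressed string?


Input: baccababb
Runs:
  'b' x 1 => "b1"
  'a' x 1 => "a1"
  'c' x 2 => "c2"
  'a' x 1 => "a1"
  'b' x 1 => "b1"
  'a' x 1 => "a1"
  'b' x 2 => "b2"
Compressed: "b1a1c2a1b1a1b2"
Compressed length: 14

14


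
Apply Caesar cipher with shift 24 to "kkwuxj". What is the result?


Caesar cipher: shift "kkwuxj" by 24
  'k' (pos 10) + 24 = pos 8 = 'i'
  'k' (pos 10) + 24 = pos 8 = 'i'
  'w' (pos 22) + 24 = pos 20 = 'u'
  'u' (pos 20) + 24 = pos 18 = 's'
  'x' (pos 23) + 24 = pos 21 = 'v'
  'j' (pos 9) + 24 = pos 7 = 'h'
Result: iiusvh

iiusvh


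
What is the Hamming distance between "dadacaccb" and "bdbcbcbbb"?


Comparing "dadacaccb" and "bdbcbcbbb" position by position:
  Position 0: 'd' vs 'b' => differ
  Position 1: 'a' vs 'd' => differ
  Position 2: 'd' vs 'b' => differ
  Position 3: 'a' vs 'c' => differ
  Position 4: 'c' vs 'b' => differ
  Position 5: 'a' vs 'c' => differ
  Position 6: 'c' vs 'b' => differ
  Position 7: 'c' vs 'b' => differ
  Position 8: 'b' vs 'b' => same
Total differences (Hamming distance): 8

8


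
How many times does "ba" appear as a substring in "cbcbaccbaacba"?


Searching for "ba" in "cbcbaccbaacba"
Scanning each position:
  Position 0: "cb" => no
  Position 1: "bc" => no
  Position 2: "cb" => no
  Position 3: "ba" => MATCH
  Position 4: "ac" => no
  Position 5: "cc" => no
  Position 6: "cb" => no
  Position 7: "ba" => MATCH
  Position 8: "aa" => no
  Position 9: "ac" => no
  Position 10: "cb" => no
  Position 11: "ba" => MATCH
Total occurrences: 3

3


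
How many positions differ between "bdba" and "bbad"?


Comparing "bdba" and "bbad" position by position:
  Position 0: 'b' vs 'b' => same
  Position 1: 'd' vs 'b' => DIFFER
  Position 2: 'b' vs 'a' => DIFFER
  Position 3: 'a' vs 'd' => DIFFER
Positions that differ: 3

3


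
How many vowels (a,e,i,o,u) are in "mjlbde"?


Input: mjlbde
Checking each character:
  'm' at position 0: consonant
  'j' at position 1: consonant
  'l' at position 2: consonant
  'b' at position 3: consonant
  'd' at position 4: consonant
  'e' at position 5: vowel (running total: 1)
Total vowels: 1

1


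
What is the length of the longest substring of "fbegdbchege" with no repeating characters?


Input: "fbegdbchege"
Sliding window (track last position of each char):
  Position 0 ('f'): window [0,0] length 1 -- new best
  Position 1 ('b'): window [0,1] length 2 -- new best
  Position 2 ('e'): window [0,2] length 3 -- new best
  Position 3 ('g'): window [0,3] length 4 -- new best
  Position 4 ('d'): window [0,4] length 5 -- new best
  Position 5 ('b'): repeat (last at 1), move window start to 2
  Position 5 ('b'): window [2,5] length 4
  Position 6 ('c'): window [2,6] length 5
  Position 7 ('h'): window [2,7] length 6 -- new best
  Position 8 ('e'): repeat (last at 2), move window start to 3
  Position 8 ('e'): window [3,8] length 6
  Position 9 ('g'): repeat (last at 3), move window start to 4
  Position 9 ('g'): window [4,9] length 6
  Position 10 ('e'): repeat (last at 8), move window start to 9
  Position 10 ('e'): window [9,10] length 2
Longest substring with no repeats: "egdbch" with length 6

6


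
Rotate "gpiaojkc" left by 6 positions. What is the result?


Input: "gpiaojkc", rotate left by 6
First 6 characters: "gpiaoj"
Remaining characters: "kc"
Concatenate remaining + first: "kc" + "gpiaoj" = "kcgpiaoj"

kcgpiaoj


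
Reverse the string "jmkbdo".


Input: jmkbdo
Reading characters right to left:
  Position 5: 'o'
  Position 4: 'd'
  Position 3: 'b'
  Position 2: 'k'
  Position 1: 'm'
  Position 0: 'j'
Reversed: odbkmj

odbkmj


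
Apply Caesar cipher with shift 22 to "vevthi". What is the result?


Caesar cipher: shift "vevthi" by 22
  'v' (pos 21) + 22 = pos 17 = 'r'
  'e' (pos 4) + 22 = pos 0 = 'a'
  'v' (pos 21) + 22 = pos 17 = 'r'
  't' (pos 19) + 22 = pos 15 = 'p'
  'h' (pos 7) + 22 = pos 3 = 'd'
  'i' (pos 8) + 22 = pos 4 = 'e'
Result: rarpde

rarpde


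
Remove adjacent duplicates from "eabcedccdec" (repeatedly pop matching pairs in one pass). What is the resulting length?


Input: eabcedccdec
Stack-based adjacent duplicate removal:
  Read 'e': push. Stack: e
  Read 'a': push. Stack: ea
  Read 'b': push. Stack: eab
  Read 'c': push. Stack: eabc
  Read 'e': push. Stack: eabce
  Read 'd': push. Stack: eabced
  Read 'c': push. Stack: eabcedc
  Read 'c': matches stack top 'c' => pop. Stack: eabced
  Read 'd': matches stack top 'd' => pop. Stack: eabce
  Read 'e': matches stack top 'e' => pop. Stack: eabc
  Read 'c': matches stack top 'c' => pop. Stack: eab
Final stack: "eab" (length 3)

3


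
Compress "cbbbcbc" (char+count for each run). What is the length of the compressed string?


Input: cbbbcbc
Runs:
  'c' x 1 => "c1"
  'b' x 3 => "b3"
  'c' x 1 => "c1"
  'b' x 1 => "b1"
  'c' x 1 => "c1"
Compressed: "c1b3c1b1c1"
Compressed length: 10

10


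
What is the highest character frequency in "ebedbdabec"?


Input: ebedbdabec
Character counts:
  'a': 1
  'b': 3
  'c': 1
  'd': 2
  'e': 3
Maximum frequency: 3

3


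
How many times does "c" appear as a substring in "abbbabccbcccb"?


Searching for "c" in "abbbabccbcccb"
Scanning each position:
  Position 0: "a" => no
  Position 1: "b" => no
  Position 2: "b" => no
  Position 3: "b" => no
  Position 4: "a" => no
  Position 5: "b" => no
  Position 6: "c" => MATCH
  Position 7: "c" => MATCH
  Position 8: "b" => no
  Position 9: "c" => MATCH
  Position 10: "c" => MATCH
  Position 11: "c" => MATCH
  Position 12: "b" => no
Total occurrences: 5

5


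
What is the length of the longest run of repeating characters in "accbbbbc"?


Input: "accbbbbc"
Scanning for longest run:
  Position 1 ('c'): new char, reset run to 1
  Position 2 ('c'): continues run of 'c', length=2
  Position 3 ('b'): new char, reset run to 1
  Position 4 ('b'): continues run of 'b', length=2
  Position 5 ('b'): continues run of 'b', length=3
  Position 6 ('b'): continues run of 'b', length=4
  Position 7 ('c'): new char, reset run to 1
Longest run: 'b' with length 4

4


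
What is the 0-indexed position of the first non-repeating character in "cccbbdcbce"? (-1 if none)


Input: cccbbdcbce
Character frequencies:
  'b': 3
  'c': 5
  'd': 1
  'e': 1
Scanning left to right for freq == 1:
  Position 0 ('c'): freq=5, skip
  Position 1 ('c'): freq=5, skip
  Position 2 ('c'): freq=5, skip
  Position 3 ('b'): freq=3, skip
  Position 4 ('b'): freq=3, skip
  Position 5 ('d'): unique! => answer = 5

5


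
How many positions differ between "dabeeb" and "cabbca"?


Comparing "dabeeb" and "cabbca" position by position:
  Position 0: 'd' vs 'c' => DIFFER
  Position 1: 'a' vs 'a' => same
  Position 2: 'b' vs 'b' => same
  Position 3: 'e' vs 'b' => DIFFER
  Position 4: 'e' vs 'c' => DIFFER
  Position 5: 'b' vs 'a' => DIFFER
Positions that differ: 4

4


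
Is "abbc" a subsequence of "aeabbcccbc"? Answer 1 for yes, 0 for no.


Check if "abbc" is a subsequence of "aeabbcccbc"
Greedy scan:
  Position 0 ('a'): matches sub[0] = 'a'
  Position 1 ('e'): no match needed
  Position 2 ('a'): no match needed
  Position 3 ('b'): matches sub[1] = 'b'
  Position 4 ('b'): matches sub[2] = 'b'
  Position 5 ('c'): matches sub[3] = 'c'
  Position 6 ('c'): no match needed
  Position 7 ('c'): no match needed
  Position 8 ('b'): no match needed
  Position 9 ('c'): no match needed
All 4 characters matched => is a subsequence

1


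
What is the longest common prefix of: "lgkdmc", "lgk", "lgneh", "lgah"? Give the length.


Words: lgkdmc, lgk, lgneh, lgah
  Position 0: all 'l' => match
  Position 1: all 'g' => match
  Position 2: ('k', 'k', 'n', 'a') => mismatch, stop
LCP = "lg" (length 2)

2


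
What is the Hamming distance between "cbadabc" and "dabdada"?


Comparing "cbadabc" and "dabdada" position by position:
  Position 0: 'c' vs 'd' => differ
  Position 1: 'b' vs 'a' => differ
  Position 2: 'a' vs 'b' => differ
  Position 3: 'd' vs 'd' => same
  Position 4: 'a' vs 'a' => same
  Position 5: 'b' vs 'd' => differ
  Position 6: 'c' vs 'a' => differ
Total differences (Hamming distance): 5

5


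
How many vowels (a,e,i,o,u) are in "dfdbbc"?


Input: dfdbbc
Checking each character:
  'd' at position 0: consonant
  'f' at position 1: consonant
  'd' at position 2: consonant
  'b' at position 3: consonant
  'b' at position 4: consonant
  'c' at position 5: consonant
Total vowels: 0

0


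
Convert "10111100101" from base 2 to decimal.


Input: "10111100101" in base 2
Positional expansion:
  Digit '1' (value 1) x 2^10 = 1024
  Digit '0' (value 0) x 2^9 = 0
  Digit '1' (value 1) x 2^8 = 256
  Digit '1' (value 1) x 2^7 = 128
  Digit '1' (value 1) x 2^6 = 64
  Digit '1' (value 1) x 2^5 = 32
  Digit '0' (value 0) x 2^4 = 0
  Digit '0' (value 0) x 2^3 = 0
  Digit '1' (value 1) x 2^2 = 4
  Digit '0' (value 0) x 2^1 = 0
  Digit '1' (value 1) x 2^0 = 1
Sum = 1509

1509


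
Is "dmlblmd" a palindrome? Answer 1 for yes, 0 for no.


Input: dmlblmd
Reversed: dmlblmd
  Compare pos 0 ('d') with pos 6 ('d'): match
  Compare pos 1 ('m') with pos 5 ('m'): match
  Compare pos 2 ('l') with pos 4 ('l'): match
Result: palindrome

1


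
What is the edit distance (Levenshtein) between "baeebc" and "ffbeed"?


Computing edit distance: "baeebc" -> "ffbeed"
DP table:
           f    f    b    e    e    d
      0    1    2    3    4    5    6
  b   1    1    2    2    3    4    5
  a   2    2    2    3    3    4    5
  e   3    3    3    3    3    3    4
  e   4    4    4    4    3    3    4
  b   5    5    5    4    4    4    4
  c   6    6    6    5    5    5    5
Edit distance = dp[6][6] = 5

5
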